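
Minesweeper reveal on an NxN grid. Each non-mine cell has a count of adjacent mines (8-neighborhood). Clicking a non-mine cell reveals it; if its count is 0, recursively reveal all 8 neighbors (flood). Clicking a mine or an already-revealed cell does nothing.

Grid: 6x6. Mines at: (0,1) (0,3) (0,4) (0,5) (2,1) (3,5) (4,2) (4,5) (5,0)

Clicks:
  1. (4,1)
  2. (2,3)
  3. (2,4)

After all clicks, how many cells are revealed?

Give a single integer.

Answer: 10

Derivation:
Click 1 (4,1) count=2: revealed 1 new [(4,1)] -> total=1
Click 2 (2,3) count=0: revealed 9 new [(1,2) (1,3) (1,4) (2,2) (2,3) (2,4) (3,2) (3,3) (3,4)] -> total=10
Click 3 (2,4) count=1: revealed 0 new [(none)] -> total=10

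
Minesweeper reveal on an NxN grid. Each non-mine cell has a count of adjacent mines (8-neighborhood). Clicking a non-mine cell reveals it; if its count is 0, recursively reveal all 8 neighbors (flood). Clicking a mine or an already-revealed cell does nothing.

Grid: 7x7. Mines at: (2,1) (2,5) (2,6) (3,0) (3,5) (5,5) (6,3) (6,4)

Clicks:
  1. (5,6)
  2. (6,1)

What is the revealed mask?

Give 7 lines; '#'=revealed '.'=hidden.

Answer: #######
#######
..###..
.####..
#####..
#####.#
###....

Derivation:
Click 1 (5,6) count=1: revealed 1 new [(5,6)] -> total=1
Click 2 (6,1) count=0: revealed 34 new [(0,0) (0,1) (0,2) (0,3) (0,4) (0,5) (0,6) (1,0) (1,1) (1,2) (1,3) (1,4) (1,5) (1,6) (2,2) (2,3) (2,4) (3,1) (3,2) (3,3) (3,4) (4,0) (4,1) (4,2) (4,3) (4,4) (5,0) (5,1) (5,2) (5,3) (5,4) (6,0) (6,1) (6,2)] -> total=35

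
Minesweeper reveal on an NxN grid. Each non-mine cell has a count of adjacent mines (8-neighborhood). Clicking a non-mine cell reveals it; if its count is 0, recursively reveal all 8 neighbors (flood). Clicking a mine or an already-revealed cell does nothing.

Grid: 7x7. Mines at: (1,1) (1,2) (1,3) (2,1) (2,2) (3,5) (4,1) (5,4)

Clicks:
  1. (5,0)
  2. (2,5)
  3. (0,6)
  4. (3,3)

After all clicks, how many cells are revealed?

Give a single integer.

Click 1 (5,0) count=1: revealed 1 new [(5,0)] -> total=1
Click 2 (2,5) count=1: revealed 1 new [(2,5)] -> total=2
Click 3 (0,6) count=0: revealed 8 new [(0,4) (0,5) (0,6) (1,4) (1,5) (1,6) (2,4) (2,6)] -> total=10
Click 4 (3,3) count=1: revealed 1 new [(3,3)] -> total=11

Answer: 11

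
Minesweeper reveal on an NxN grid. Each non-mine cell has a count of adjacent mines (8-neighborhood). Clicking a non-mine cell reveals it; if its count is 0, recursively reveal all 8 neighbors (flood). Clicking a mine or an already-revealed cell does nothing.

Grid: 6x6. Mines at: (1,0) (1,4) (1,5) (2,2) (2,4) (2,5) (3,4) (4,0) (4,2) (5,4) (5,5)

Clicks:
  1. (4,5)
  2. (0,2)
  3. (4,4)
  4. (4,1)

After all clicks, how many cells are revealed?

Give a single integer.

Answer: 9

Derivation:
Click 1 (4,5) count=3: revealed 1 new [(4,5)] -> total=1
Click 2 (0,2) count=0: revealed 6 new [(0,1) (0,2) (0,3) (1,1) (1,2) (1,3)] -> total=7
Click 3 (4,4) count=3: revealed 1 new [(4,4)] -> total=8
Click 4 (4,1) count=2: revealed 1 new [(4,1)] -> total=9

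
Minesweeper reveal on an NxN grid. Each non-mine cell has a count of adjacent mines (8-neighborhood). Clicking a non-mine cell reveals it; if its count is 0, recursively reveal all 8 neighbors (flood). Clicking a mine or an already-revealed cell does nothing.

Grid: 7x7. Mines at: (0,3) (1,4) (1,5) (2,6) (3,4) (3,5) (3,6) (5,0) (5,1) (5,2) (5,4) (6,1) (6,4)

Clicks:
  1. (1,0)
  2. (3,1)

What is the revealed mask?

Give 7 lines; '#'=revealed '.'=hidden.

Click 1 (1,0) count=0: revealed 19 new [(0,0) (0,1) (0,2) (1,0) (1,1) (1,2) (1,3) (2,0) (2,1) (2,2) (2,3) (3,0) (3,1) (3,2) (3,3) (4,0) (4,1) (4,2) (4,3)] -> total=19
Click 2 (3,1) count=0: revealed 0 new [(none)] -> total=19

Answer: ###....
####...
####...
####...
####...
.......
.......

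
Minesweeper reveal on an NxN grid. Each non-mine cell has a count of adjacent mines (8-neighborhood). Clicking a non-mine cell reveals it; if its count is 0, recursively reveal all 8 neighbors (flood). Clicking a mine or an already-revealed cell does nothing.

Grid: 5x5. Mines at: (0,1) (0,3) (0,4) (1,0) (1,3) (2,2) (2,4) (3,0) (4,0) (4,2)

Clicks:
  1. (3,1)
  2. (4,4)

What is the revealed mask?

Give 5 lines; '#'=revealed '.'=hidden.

Click 1 (3,1) count=4: revealed 1 new [(3,1)] -> total=1
Click 2 (4,4) count=0: revealed 4 new [(3,3) (3,4) (4,3) (4,4)] -> total=5

Answer: .....
.....
.....
.#.##
...##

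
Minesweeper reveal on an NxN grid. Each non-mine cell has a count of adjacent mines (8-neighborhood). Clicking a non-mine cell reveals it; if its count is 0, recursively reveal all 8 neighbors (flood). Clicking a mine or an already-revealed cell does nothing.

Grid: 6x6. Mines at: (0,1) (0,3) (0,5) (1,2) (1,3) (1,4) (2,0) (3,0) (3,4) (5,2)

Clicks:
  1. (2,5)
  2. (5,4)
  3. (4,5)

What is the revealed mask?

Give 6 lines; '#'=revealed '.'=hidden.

Answer: ......
......
.....#
......
...###
...###

Derivation:
Click 1 (2,5) count=2: revealed 1 new [(2,5)] -> total=1
Click 2 (5,4) count=0: revealed 6 new [(4,3) (4,4) (4,5) (5,3) (5,4) (5,5)] -> total=7
Click 3 (4,5) count=1: revealed 0 new [(none)] -> total=7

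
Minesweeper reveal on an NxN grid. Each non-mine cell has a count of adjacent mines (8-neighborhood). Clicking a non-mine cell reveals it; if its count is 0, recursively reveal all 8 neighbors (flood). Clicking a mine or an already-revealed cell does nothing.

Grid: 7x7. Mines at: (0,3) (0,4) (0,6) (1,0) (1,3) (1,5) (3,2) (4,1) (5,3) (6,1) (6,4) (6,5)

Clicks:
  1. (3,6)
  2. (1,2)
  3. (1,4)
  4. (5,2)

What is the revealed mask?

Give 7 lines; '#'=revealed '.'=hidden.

Click 1 (3,6) count=0: revealed 15 new [(2,3) (2,4) (2,5) (2,6) (3,3) (3,4) (3,5) (3,6) (4,3) (4,4) (4,5) (4,6) (5,4) (5,5) (5,6)] -> total=15
Click 2 (1,2) count=2: revealed 1 new [(1,2)] -> total=16
Click 3 (1,4) count=4: revealed 1 new [(1,4)] -> total=17
Click 4 (5,2) count=3: revealed 1 new [(5,2)] -> total=18

Answer: .......
..#.#..
...####
...####
...####
..#.###
.......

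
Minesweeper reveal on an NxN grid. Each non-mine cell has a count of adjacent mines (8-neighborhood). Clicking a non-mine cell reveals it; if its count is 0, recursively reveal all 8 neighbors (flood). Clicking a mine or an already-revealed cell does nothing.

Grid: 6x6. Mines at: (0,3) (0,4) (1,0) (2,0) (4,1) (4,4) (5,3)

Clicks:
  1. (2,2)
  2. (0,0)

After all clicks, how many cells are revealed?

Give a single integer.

Click 1 (2,2) count=0: revealed 15 new [(1,1) (1,2) (1,3) (1,4) (1,5) (2,1) (2,2) (2,3) (2,4) (2,5) (3,1) (3,2) (3,3) (3,4) (3,5)] -> total=15
Click 2 (0,0) count=1: revealed 1 new [(0,0)] -> total=16

Answer: 16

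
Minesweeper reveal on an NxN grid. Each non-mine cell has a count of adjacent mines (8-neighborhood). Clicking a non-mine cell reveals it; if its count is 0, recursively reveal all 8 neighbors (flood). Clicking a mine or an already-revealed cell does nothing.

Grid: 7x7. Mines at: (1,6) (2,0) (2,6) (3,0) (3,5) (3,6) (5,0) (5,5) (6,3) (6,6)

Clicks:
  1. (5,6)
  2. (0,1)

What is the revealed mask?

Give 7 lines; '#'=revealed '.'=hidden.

Click 1 (5,6) count=2: revealed 1 new [(5,6)] -> total=1
Click 2 (0,1) count=0: revealed 29 new [(0,0) (0,1) (0,2) (0,3) (0,4) (0,5) (1,0) (1,1) (1,2) (1,3) (1,4) (1,5) (2,1) (2,2) (2,3) (2,4) (2,5) (3,1) (3,2) (3,3) (3,4) (4,1) (4,2) (4,3) (4,4) (5,1) (5,2) (5,3) (5,4)] -> total=30

Answer: ######.
######.
.#####.
.####..
.####..
.####.#
.......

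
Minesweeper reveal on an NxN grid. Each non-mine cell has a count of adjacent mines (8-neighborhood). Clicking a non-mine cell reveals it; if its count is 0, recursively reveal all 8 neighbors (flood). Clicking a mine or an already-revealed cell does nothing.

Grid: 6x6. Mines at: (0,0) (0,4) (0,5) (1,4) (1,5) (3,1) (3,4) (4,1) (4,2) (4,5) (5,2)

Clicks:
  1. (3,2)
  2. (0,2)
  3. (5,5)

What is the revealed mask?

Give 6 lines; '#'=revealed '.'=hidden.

Click 1 (3,2) count=3: revealed 1 new [(3,2)] -> total=1
Click 2 (0,2) count=0: revealed 9 new [(0,1) (0,2) (0,3) (1,1) (1,2) (1,3) (2,1) (2,2) (2,3)] -> total=10
Click 3 (5,5) count=1: revealed 1 new [(5,5)] -> total=11

Answer: .###..
.###..
.###..
..#...
......
.....#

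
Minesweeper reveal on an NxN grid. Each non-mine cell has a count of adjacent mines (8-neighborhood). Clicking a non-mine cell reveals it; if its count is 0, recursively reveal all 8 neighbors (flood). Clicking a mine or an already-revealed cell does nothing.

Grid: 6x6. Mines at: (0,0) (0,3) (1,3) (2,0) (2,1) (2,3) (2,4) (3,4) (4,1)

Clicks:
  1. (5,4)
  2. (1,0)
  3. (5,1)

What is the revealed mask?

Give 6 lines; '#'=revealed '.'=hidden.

Click 1 (5,4) count=0: revealed 8 new [(4,2) (4,3) (4,4) (4,5) (5,2) (5,3) (5,4) (5,5)] -> total=8
Click 2 (1,0) count=3: revealed 1 new [(1,0)] -> total=9
Click 3 (5,1) count=1: revealed 1 new [(5,1)] -> total=10

Answer: ......
#.....
......
......
..####
.#####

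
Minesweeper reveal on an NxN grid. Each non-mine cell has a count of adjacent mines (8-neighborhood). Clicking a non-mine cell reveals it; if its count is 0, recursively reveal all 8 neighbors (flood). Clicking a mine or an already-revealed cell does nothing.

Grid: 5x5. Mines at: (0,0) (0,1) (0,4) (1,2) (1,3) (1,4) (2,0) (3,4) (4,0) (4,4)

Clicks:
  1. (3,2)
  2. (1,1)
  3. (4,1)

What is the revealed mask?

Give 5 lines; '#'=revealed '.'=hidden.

Click 1 (3,2) count=0: revealed 9 new [(2,1) (2,2) (2,3) (3,1) (3,2) (3,3) (4,1) (4,2) (4,3)] -> total=9
Click 2 (1,1) count=4: revealed 1 new [(1,1)] -> total=10
Click 3 (4,1) count=1: revealed 0 new [(none)] -> total=10

Answer: .....
.#...
.###.
.###.
.###.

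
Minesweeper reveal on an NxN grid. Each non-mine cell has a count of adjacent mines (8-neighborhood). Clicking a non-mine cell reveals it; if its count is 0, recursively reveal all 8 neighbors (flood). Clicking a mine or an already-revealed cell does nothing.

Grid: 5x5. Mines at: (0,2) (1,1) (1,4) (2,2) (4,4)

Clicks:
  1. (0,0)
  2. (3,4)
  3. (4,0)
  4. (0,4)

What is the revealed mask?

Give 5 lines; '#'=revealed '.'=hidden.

Answer: #...#
.....
##...
#####
####.

Derivation:
Click 1 (0,0) count=1: revealed 1 new [(0,0)] -> total=1
Click 2 (3,4) count=1: revealed 1 new [(3,4)] -> total=2
Click 3 (4,0) count=0: revealed 10 new [(2,0) (2,1) (3,0) (3,1) (3,2) (3,3) (4,0) (4,1) (4,2) (4,3)] -> total=12
Click 4 (0,4) count=1: revealed 1 new [(0,4)] -> total=13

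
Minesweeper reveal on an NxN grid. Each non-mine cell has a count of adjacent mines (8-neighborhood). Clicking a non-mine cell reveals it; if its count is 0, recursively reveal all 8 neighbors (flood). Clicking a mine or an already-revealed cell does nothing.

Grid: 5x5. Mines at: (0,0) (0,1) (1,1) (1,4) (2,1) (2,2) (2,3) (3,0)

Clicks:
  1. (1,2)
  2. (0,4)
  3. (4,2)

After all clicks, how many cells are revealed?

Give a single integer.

Click 1 (1,2) count=5: revealed 1 new [(1,2)] -> total=1
Click 2 (0,4) count=1: revealed 1 new [(0,4)] -> total=2
Click 3 (4,2) count=0: revealed 8 new [(3,1) (3,2) (3,3) (3,4) (4,1) (4,2) (4,3) (4,4)] -> total=10

Answer: 10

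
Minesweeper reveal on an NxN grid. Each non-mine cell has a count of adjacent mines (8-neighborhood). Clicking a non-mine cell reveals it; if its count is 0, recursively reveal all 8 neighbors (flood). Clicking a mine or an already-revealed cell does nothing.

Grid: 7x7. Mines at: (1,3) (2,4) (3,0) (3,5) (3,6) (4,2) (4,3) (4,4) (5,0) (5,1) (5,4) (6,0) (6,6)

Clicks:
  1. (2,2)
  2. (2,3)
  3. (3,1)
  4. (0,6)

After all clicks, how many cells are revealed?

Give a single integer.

Answer: 11

Derivation:
Click 1 (2,2) count=1: revealed 1 new [(2,2)] -> total=1
Click 2 (2,3) count=2: revealed 1 new [(2,3)] -> total=2
Click 3 (3,1) count=2: revealed 1 new [(3,1)] -> total=3
Click 4 (0,6) count=0: revealed 8 new [(0,4) (0,5) (0,6) (1,4) (1,5) (1,6) (2,5) (2,6)] -> total=11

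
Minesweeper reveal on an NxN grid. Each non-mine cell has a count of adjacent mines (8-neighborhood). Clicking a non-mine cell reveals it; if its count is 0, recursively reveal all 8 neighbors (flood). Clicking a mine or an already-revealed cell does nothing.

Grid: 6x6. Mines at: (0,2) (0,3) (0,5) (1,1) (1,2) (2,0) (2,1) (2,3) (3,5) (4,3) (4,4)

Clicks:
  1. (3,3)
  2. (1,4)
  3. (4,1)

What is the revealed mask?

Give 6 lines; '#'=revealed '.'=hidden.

Answer: ......
....#.
......
####..
###...
###...

Derivation:
Click 1 (3,3) count=3: revealed 1 new [(3,3)] -> total=1
Click 2 (1,4) count=3: revealed 1 new [(1,4)] -> total=2
Click 3 (4,1) count=0: revealed 9 new [(3,0) (3,1) (3,2) (4,0) (4,1) (4,2) (5,0) (5,1) (5,2)] -> total=11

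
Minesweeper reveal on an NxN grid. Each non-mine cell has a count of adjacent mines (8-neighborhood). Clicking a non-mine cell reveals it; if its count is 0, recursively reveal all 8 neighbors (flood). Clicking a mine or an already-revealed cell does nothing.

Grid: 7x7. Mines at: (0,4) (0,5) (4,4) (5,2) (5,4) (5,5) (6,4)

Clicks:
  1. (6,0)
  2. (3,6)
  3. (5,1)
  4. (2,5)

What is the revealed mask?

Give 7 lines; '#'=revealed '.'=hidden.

Answer: ####...
#######
#######
#######
####.##
##.....
##.....

Derivation:
Click 1 (6,0) count=0: revealed 35 new [(0,0) (0,1) (0,2) (0,3) (1,0) (1,1) (1,2) (1,3) (1,4) (1,5) (1,6) (2,0) (2,1) (2,2) (2,3) (2,4) (2,5) (2,6) (3,0) (3,1) (3,2) (3,3) (3,4) (3,5) (3,6) (4,0) (4,1) (4,2) (4,3) (4,5) (4,6) (5,0) (5,1) (6,0) (6,1)] -> total=35
Click 2 (3,6) count=0: revealed 0 new [(none)] -> total=35
Click 3 (5,1) count=1: revealed 0 new [(none)] -> total=35
Click 4 (2,5) count=0: revealed 0 new [(none)] -> total=35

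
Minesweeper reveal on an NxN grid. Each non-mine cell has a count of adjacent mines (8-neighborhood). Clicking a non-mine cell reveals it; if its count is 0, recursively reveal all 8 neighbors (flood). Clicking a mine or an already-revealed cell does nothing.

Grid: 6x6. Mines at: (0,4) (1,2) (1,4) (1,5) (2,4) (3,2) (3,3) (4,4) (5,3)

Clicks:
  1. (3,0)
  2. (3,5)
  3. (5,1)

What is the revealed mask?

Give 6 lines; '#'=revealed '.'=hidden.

Answer: ##....
##....
##....
##...#
###...
###...

Derivation:
Click 1 (3,0) count=0: revealed 14 new [(0,0) (0,1) (1,0) (1,1) (2,0) (2,1) (3,0) (3,1) (4,0) (4,1) (4,2) (5,0) (5,1) (5,2)] -> total=14
Click 2 (3,5) count=2: revealed 1 new [(3,5)] -> total=15
Click 3 (5,1) count=0: revealed 0 new [(none)] -> total=15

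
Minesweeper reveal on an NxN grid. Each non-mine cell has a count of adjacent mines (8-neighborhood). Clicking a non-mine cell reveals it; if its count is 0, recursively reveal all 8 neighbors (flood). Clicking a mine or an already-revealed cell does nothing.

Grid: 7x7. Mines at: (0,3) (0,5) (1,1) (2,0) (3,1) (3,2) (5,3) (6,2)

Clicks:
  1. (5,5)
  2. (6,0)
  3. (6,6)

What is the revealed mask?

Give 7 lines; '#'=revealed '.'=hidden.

Answer: .......
...####
...####
...####
##.####
##..###
##..###

Derivation:
Click 1 (5,5) count=0: revealed 22 new [(1,3) (1,4) (1,5) (1,6) (2,3) (2,4) (2,5) (2,6) (3,3) (3,4) (3,5) (3,6) (4,3) (4,4) (4,5) (4,6) (5,4) (5,5) (5,6) (6,4) (6,5) (6,6)] -> total=22
Click 2 (6,0) count=0: revealed 6 new [(4,0) (4,1) (5,0) (5,1) (6,0) (6,1)] -> total=28
Click 3 (6,6) count=0: revealed 0 new [(none)] -> total=28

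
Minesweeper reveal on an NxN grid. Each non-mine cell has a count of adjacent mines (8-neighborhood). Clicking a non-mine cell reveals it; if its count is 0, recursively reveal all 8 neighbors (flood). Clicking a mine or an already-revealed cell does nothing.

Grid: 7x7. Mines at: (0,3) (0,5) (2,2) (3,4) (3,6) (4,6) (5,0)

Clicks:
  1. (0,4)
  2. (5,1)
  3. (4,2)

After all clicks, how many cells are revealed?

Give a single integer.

Click 1 (0,4) count=2: revealed 1 new [(0,4)] -> total=1
Click 2 (5,1) count=1: revealed 1 new [(5,1)] -> total=2
Click 3 (4,2) count=0: revealed 19 new [(3,1) (3,2) (3,3) (4,1) (4,2) (4,3) (4,4) (4,5) (5,2) (5,3) (5,4) (5,5) (5,6) (6,1) (6,2) (6,3) (6,4) (6,5) (6,6)] -> total=21

Answer: 21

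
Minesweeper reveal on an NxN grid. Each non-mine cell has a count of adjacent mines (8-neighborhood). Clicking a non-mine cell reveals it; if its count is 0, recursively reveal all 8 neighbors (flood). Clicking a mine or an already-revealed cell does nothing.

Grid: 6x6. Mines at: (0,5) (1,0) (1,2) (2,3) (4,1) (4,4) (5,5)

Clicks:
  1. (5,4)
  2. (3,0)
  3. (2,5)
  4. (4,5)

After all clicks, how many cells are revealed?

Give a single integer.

Click 1 (5,4) count=2: revealed 1 new [(5,4)] -> total=1
Click 2 (3,0) count=1: revealed 1 new [(3,0)] -> total=2
Click 3 (2,5) count=0: revealed 6 new [(1,4) (1,5) (2,4) (2,5) (3,4) (3,5)] -> total=8
Click 4 (4,5) count=2: revealed 1 new [(4,5)] -> total=9

Answer: 9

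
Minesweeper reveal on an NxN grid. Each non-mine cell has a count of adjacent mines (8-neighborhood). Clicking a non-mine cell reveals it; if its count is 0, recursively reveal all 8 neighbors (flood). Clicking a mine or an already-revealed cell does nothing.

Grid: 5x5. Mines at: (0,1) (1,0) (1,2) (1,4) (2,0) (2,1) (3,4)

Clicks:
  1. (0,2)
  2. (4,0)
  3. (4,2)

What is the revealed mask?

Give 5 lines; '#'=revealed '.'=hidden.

Click 1 (0,2) count=2: revealed 1 new [(0,2)] -> total=1
Click 2 (4,0) count=0: revealed 8 new [(3,0) (3,1) (3,2) (3,3) (4,0) (4,1) (4,2) (4,3)] -> total=9
Click 3 (4,2) count=0: revealed 0 new [(none)] -> total=9

Answer: ..#..
.....
.....
####.
####.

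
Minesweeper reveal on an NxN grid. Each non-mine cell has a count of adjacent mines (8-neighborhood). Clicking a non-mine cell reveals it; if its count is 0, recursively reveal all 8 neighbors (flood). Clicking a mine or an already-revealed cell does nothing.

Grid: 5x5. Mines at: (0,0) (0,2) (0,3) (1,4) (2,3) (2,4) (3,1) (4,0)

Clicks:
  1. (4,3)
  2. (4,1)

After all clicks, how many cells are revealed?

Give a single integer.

Click 1 (4,3) count=0: revealed 6 new [(3,2) (3,3) (3,4) (4,2) (4,3) (4,4)] -> total=6
Click 2 (4,1) count=2: revealed 1 new [(4,1)] -> total=7

Answer: 7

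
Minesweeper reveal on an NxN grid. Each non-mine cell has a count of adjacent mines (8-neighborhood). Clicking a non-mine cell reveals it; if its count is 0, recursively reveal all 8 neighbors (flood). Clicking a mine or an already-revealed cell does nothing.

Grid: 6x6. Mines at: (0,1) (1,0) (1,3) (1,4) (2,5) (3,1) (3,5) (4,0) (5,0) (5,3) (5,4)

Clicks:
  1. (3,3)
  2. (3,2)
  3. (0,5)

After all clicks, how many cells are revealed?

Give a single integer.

Click 1 (3,3) count=0: revealed 9 new [(2,2) (2,3) (2,4) (3,2) (3,3) (3,4) (4,2) (4,3) (4,4)] -> total=9
Click 2 (3,2) count=1: revealed 0 new [(none)] -> total=9
Click 3 (0,5) count=1: revealed 1 new [(0,5)] -> total=10

Answer: 10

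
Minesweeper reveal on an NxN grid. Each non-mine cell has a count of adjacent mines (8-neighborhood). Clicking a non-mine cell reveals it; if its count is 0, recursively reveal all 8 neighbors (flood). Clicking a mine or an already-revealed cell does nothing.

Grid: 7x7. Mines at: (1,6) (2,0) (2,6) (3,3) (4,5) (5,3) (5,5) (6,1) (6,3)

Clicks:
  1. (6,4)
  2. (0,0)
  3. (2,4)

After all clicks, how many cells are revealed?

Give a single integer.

Click 1 (6,4) count=3: revealed 1 new [(6,4)] -> total=1
Click 2 (0,0) count=0: revealed 17 new [(0,0) (0,1) (0,2) (0,3) (0,4) (0,5) (1,0) (1,1) (1,2) (1,3) (1,4) (1,5) (2,1) (2,2) (2,3) (2,4) (2,5)] -> total=18
Click 3 (2,4) count=1: revealed 0 new [(none)] -> total=18

Answer: 18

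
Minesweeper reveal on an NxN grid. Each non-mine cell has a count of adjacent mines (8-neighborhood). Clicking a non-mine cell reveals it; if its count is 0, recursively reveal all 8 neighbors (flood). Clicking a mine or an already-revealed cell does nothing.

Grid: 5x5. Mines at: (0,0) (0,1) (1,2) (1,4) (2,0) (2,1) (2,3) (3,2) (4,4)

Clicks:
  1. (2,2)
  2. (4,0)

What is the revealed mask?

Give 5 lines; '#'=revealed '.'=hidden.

Click 1 (2,2) count=4: revealed 1 new [(2,2)] -> total=1
Click 2 (4,0) count=0: revealed 4 new [(3,0) (3,1) (4,0) (4,1)] -> total=5

Answer: .....
.....
..#..
##...
##...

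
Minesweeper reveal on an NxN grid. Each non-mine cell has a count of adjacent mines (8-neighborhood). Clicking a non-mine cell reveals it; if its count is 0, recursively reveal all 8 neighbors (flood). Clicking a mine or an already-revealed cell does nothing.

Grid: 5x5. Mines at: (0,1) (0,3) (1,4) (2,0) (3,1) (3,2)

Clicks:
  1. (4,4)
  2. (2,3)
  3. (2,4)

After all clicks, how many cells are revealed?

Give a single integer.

Click 1 (4,4) count=0: revealed 6 new [(2,3) (2,4) (3,3) (3,4) (4,3) (4,4)] -> total=6
Click 2 (2,3) count=2: revealed 0 new [(none)] -> total=6
Click 3 (2,4) count=1: revealed 0 new [(none)] -> total=6

Answer: 6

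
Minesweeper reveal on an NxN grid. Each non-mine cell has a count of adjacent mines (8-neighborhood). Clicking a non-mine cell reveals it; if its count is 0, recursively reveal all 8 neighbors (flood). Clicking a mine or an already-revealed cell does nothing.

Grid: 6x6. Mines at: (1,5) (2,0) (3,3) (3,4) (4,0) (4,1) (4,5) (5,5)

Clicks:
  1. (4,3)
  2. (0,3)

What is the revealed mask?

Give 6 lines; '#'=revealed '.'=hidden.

Answer: #####.
#####.
.####.
......
...#..
......

Derivation:
Click 1 (4,3) count=2: revealed 1 new [(4,3)] -> total=1
Click 2 (0,3) count=0: revealed 14 new [(0,0) (0,1) (0,2) (0,3) (0,4) (1,0) (1,1) (1,2) (1,3) (1,4) (2,1) (2,2) (2,3) (2,4)] -> total=15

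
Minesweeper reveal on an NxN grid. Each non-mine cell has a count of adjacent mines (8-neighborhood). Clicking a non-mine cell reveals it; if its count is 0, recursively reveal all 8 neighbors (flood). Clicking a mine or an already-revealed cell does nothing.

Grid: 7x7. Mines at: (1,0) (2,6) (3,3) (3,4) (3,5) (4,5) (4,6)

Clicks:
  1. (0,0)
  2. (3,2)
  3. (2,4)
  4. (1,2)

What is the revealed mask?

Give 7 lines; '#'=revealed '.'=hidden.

Click 1 (0,0) count=1: revealed 1 new [(0,0)] -> total=1
Click 2 (3,2) count=1: revealed 1 new [(3,2)] -> total=2
Click 3 (2,4) count=3: revealed 1 new [(2,4)] -> total=3
Click 4 (1,2) count=0: revealed 16 new [(0,1) (0,2) (0,3) (0,4) (0,5) (0,6) (1,1) (1,2) (1,3) (1,4) (1,5) (1,6) (2,1) (2,2) (2,3) (2,5)] -> total=19

Answer: #######
.######
.#####.
..#....
.......
.......
.......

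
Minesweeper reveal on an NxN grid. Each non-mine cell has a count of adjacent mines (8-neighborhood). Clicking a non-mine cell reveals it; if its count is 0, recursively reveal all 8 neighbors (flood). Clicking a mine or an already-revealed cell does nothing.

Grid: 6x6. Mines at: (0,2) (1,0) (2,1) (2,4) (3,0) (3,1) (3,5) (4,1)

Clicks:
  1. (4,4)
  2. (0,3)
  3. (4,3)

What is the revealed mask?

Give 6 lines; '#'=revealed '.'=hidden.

Answer: ...#..
......
......
..###.
..####
..####

Derivation:
Click 1 (4,4) count=1: revealed 1 new [(4,4)] -> total=1
Click 2 (0,3) count=1: revealed 1 new [(0,3)] -> total=2
Click 3 (4,3) count=0: revealed 10 new [(3,2) (3,3) (3,4) (4,2) (4,3) (4,5) (5,2) (5,3) (5,4) (5,5)] -> total=12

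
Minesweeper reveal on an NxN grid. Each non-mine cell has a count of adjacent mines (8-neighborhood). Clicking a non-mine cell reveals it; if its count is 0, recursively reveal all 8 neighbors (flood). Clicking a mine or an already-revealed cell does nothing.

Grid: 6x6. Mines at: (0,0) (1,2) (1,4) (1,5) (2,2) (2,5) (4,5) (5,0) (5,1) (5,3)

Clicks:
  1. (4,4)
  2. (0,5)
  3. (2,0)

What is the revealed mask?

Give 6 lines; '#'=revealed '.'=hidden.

Click 1 (4,4) count=2: revealed 1 new [(4,4)] -> total=1
Click 2 (0,5) count=2: revealed 1 new [(0,5)] -> total=2
Click 3 (2,0) count=0: revealed 8 new [(1,0) (1,1) (2,0) (2,1) (3,0) (3,1) (4,0) (4,1)] -> total=10

Answer: .....#
##....
##....
##....
##..#.
......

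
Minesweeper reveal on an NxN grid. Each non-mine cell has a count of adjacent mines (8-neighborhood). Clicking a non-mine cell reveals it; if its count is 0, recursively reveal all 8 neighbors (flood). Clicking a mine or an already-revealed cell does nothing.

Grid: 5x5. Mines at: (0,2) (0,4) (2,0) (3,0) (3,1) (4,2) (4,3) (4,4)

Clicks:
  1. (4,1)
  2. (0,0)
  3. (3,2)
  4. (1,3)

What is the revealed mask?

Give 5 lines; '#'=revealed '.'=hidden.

Answer: ##...
##.#.
.....
..#..
.#...

Derivation:
Click 1 (4,1) count=3: revealed 1 new [(4,1)] -> total=1
Click 2 (0,0) count=0: revealed 4 new [(0,0) (0,1) (1,0) (1,1)] -> total=5
Click 3 (3,2) count=3: revealed 1 new [(3,2)] -> total=6
Click 4 (1,3) count=2: revealed 1 new [(1,3)] -> total=7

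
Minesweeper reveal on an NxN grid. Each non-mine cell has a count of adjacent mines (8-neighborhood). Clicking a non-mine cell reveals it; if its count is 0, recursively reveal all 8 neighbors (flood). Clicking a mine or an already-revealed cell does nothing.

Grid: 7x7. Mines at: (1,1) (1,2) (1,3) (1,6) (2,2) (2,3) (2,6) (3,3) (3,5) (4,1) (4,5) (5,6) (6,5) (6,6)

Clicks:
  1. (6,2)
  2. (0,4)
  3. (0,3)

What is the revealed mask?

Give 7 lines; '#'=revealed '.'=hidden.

Answer: ...##..
.......
.......
.......
..###..
#####..
#####..

Derivation:
Click 1 (6,2) count=0: revealed 13 new [(4,2) (4,3) (4,4) (5,0) (5,1) (5,2) (5,3) (5,4) (6,0) (6,1) (6,2) (6,3) (6,4)] -> total=13
Click 2 (0,4) count=1: revealed 1 new [(0,4)] -> total=14
Click 3 (0,3) count=2: revealed 1 new [(0,3)] -> total=15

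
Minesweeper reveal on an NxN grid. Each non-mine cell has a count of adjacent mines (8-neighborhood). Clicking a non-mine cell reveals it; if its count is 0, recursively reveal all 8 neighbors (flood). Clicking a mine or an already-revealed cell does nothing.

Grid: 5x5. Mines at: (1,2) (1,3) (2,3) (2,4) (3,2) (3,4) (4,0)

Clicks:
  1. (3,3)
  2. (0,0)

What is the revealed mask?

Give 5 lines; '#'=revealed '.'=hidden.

Answer: ##...
##...
##...
##.#.
.....

Derivation:
Click 1 (3,3) count=4: revealed 1 new [(3,3)] -> total=1
Click 2 (0,0) count=0: revealed 8 new [(0,0) (0,1) (1,0) (1,1) (2,0) (2,1) (3,0) (3,1)] -> total=9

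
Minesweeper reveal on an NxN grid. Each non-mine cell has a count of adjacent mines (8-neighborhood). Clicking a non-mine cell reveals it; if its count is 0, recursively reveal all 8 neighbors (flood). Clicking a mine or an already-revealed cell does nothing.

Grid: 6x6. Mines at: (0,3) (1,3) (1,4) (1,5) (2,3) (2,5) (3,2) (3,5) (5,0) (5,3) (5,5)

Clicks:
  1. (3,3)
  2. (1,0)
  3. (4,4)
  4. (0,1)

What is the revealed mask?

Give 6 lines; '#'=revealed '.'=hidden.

Click 1 (3,3) count=2: revealed 1 new [(3,3)] -> total=1
Click 2 (1,0) count=0: revealed 13 new [(0,0) (0,1) (0,2) (1,0) (1,1) (1,2) (2,0) (2,1) (2,2) (3,0) (3,1) (4,0) (4,1)] -> total=14
Click 3 (4,4) count=3: revealed 1 new [(4,4)] -> total=15
Click 4 (0,1) count=0: revealed 0 new [(none)] -> total=15

Answer: ###...
###...
###...
##.#..
##..#.
......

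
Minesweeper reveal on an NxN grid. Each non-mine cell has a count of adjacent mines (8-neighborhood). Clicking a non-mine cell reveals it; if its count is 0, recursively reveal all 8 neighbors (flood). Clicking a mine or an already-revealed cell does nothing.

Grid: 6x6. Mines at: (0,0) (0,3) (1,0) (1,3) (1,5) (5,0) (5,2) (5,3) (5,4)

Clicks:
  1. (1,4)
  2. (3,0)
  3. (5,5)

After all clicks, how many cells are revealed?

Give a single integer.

Click 1 (1,4) count=3: revealed 1 new [(1,4)] -> total=1
Click 2 (3,0) count=0: revealed 18 new [(2,0) (2,1) (2,2) (2,3) (2,4) (2,5) (3,0) (3,1) (3,2) (3,3) (3,4) (3,5) (4,0) (4,1) (4,2) (4,3) (4,4) (4,5)] -> total=19
Click 3 (5,5) count=1: revealed 1 new [(5,5)] -> total=20

Answer: 20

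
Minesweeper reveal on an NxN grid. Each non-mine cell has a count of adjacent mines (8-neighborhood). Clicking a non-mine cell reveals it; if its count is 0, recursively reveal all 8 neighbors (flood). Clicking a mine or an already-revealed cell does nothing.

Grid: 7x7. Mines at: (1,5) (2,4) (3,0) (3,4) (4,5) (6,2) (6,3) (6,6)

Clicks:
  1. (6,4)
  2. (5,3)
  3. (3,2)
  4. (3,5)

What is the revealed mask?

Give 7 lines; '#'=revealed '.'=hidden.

Click 1 (6,4) count=1: revealed 1 new [(6,4)] -> total=1
Click 2 (5,3) count=2: revealed 1 new [(5,3)] -> total=2
Click 3 (3,2) count=0: revealed 22 new [(0,0) (0,1) (0,2) (0,3) (0,4) (1,0) (1,1) (1,2) (1,3) (1,4) (2,0) (2,1) (2,2) (2,3) (3,1) (3,2) (3,3) (4,1) (4,2) (4,3) (5,1) (5,2)] -> total=24
Click 4 (3,5) count=3: revealed 1 new [(3,5)] -> total=25

Answer: #####..
#####..
####...
.###.#.
.###...
.###...
....#..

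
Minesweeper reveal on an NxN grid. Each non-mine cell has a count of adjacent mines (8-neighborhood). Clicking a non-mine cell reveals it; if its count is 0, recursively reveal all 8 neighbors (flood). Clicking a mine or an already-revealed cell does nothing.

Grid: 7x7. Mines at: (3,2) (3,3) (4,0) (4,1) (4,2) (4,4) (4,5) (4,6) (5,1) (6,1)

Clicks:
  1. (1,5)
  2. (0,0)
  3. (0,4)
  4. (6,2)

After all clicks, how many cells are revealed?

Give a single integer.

Answer: 27

Derivation:
Click 1 (1,5) count=0: revealed 26 new [(0,0) (0,1) (0,2) (0,3) (0,4) (0,5) (0,6) (1,0) (1,1) (1,2) (1,3) (1,4) (1,5) (1,6) (2,0) (2,1) (2,2) (2,3) (2,4) (2,5) (2,6) (3,0) (3,1) (3,4) (3,5) (3,6)] -> total=26
Click 2 (0,0) count=0: revealed 0 new [(none)] -> total=26
Click 3 (0,4) count=0: revealed 0 new [(none)] -> total=26
Click 4 (6,2) count=2: revealed 1 new [(6,2)] -> total=27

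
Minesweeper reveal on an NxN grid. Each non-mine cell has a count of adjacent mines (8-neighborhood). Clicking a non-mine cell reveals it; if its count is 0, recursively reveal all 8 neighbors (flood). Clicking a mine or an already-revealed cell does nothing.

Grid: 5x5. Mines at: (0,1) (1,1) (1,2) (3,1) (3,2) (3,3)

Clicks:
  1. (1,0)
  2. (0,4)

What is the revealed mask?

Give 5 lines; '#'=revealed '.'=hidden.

Click 1 (1,0) count=2: revealed 1 new [(1,0)] -> total=1
Click 2 (0,4) count=0: revealed 6 new [(0,3) (0,4) (1,3) (1,4) (2,3) (2,4)] -> total=7

Answer: ...##
#..##
...##
.....
.....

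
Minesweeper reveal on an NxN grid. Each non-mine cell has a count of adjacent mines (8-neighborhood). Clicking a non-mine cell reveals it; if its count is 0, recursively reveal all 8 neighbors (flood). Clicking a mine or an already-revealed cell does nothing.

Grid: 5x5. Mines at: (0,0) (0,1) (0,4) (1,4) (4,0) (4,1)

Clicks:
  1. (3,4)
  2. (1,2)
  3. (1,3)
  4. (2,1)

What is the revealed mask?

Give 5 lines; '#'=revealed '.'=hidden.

Answer: .....
####.
#####
#####
..###

Derivation:
Click 1 (3,4) count=0: revealed 17 new [(1,0) (1,1) (1,2) (1,3) (2,0) (2,1) (2,2) (2,3) (2,4) (3,0) (3,1) (3,2) (3,3) (3,4) (4,2) (4,3) (4,4)] -> total=17
Click 2 (1,2) count=1: revealed 0 new [(none)] -> total=17
Click 3 (1,3) count=2: revealed 0 new [(none)] -> total=17
Click 4 (2,1) count=0: revealed 0 new [(none)] -> total=17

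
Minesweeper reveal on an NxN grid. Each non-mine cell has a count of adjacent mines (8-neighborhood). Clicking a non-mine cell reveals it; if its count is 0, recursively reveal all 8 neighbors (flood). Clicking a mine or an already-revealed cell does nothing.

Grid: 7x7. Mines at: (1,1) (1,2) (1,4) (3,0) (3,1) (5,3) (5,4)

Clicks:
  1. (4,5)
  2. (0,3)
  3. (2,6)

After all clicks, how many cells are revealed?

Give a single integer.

Click 1 (4,5) count=1: revealed 1 new [(4,5)] -> total=1
Click 2 (0,3) count=2: revealed 1 new [(0,3)] -> total=2
Click 3 (2,6) count=0: revealed 22 new [(0,5) (0,6) (1,5) (1,6) (2,2) (2,3) (2,4) (2,5) (2,6) (3,2) (3,3) (3,4) (3,5) (3,6) (4,2) (4,3) (4,4) (4,6) (5,5) (5,6) (6,5) (6,6)] -> total=24

Answer: 24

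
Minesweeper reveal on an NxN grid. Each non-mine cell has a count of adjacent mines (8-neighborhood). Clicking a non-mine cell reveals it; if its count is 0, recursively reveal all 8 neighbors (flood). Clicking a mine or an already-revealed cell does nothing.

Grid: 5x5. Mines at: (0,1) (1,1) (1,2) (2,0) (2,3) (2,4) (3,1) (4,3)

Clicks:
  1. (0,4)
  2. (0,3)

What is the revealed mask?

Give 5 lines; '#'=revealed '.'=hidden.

Answer: ...##
...##
.....
.....
.....

Derivation:
Click 1 (0,4) count=0: revealed 4 new [(0,3) (0,4) (1,3) (1,4)] -> total=4
Click 2 (0,3) count=1: revealed 0 new [(none)] -> total=4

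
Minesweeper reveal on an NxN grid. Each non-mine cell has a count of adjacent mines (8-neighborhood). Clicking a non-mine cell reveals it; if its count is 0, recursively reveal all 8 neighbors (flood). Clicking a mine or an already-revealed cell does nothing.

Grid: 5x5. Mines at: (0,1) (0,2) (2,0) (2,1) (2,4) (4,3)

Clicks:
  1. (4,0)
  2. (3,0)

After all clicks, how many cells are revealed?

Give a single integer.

Click 1 (4,0) count=0: revealed 6 new [(3,0) (3,1) (3,2) (4,0) (4,1) (4,2)] -> total=6
Click 2 (3,0) count=2: revealed 0 new [(none)] -> total=6

Answer: 6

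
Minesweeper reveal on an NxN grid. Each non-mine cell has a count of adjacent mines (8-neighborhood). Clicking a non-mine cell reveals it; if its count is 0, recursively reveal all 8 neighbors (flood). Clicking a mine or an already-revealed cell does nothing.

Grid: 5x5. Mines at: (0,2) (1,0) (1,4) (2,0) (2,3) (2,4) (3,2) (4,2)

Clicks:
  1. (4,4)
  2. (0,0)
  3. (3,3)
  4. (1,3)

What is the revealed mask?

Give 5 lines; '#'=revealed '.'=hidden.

Answer: #....
...#.
.....
...##
...##

Derivation:
Click 1 (4,4) count=0: revealed 4 new [(3,3) (3,4) (4,3) (4,4)] -> total=4
Click 2 (0,0) count=1: revealed 1 new [(0,0)] -> total=5
Click 3 (3,3) count=4: revealed 0 new [(none)] -> total=5
Click 4 (1,3) count=4: revealed 1 new [(1,3)] -> total=6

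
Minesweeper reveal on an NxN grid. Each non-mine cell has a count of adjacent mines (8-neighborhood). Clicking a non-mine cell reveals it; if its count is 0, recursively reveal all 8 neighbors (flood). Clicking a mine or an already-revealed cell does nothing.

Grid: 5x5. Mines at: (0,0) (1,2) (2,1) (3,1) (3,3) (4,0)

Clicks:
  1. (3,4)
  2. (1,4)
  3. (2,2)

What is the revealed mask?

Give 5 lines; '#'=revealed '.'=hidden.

Answer: ...##
...##
..###
....#
.....

Derivation:
Click 1 (3,4) count=1: revealed 1 new [(3,4)] -> total=1
Click 2 (1,4) count=0: revealed 6 new [(0,3) (0,4) (1,3) (1,4) (2,3) (2,4)] -> total=7
Click 3 (2,2) count=4: revealed 1 new [(2,2)] -> total=8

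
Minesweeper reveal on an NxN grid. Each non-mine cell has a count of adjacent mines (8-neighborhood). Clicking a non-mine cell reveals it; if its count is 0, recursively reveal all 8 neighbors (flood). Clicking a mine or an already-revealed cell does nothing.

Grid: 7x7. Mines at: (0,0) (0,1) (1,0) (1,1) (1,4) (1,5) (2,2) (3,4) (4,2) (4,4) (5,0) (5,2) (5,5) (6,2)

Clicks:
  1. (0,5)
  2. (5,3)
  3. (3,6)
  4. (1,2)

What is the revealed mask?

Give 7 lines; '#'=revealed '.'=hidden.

Answer: .....#.
..#....
.....##
.....##
.....##
...#...
.......

Derivation:
Click 1 (0,5) count=2: revealed 1 new [(0,5)] -> total=1
Click 2 (5,3) count=4: revealed 1 new [(5,3)] -> total=2
Click 3 (3,6) count=0: revealed 6 new [(2,5) (2,6) (3,5) (3,6) (4,5) (4,6)] -> total=8
Click 4 (1,2) count=3: revealed 1 new [(1,2)] -> total=9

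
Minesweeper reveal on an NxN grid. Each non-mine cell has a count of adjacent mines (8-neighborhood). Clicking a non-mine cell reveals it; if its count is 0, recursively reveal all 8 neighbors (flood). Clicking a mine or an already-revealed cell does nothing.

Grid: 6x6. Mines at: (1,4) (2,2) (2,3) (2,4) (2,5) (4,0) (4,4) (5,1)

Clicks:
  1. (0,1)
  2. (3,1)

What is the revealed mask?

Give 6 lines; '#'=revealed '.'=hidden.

Click 1 (0,1) count=0: revealed 12 new [(0,0) (0,1) (0,2) (0,3) (1,0) (1,1) (1,2) (1,3) (2,0) (2,1) (3,0) (3,1)] -> total=12
Click 2 (3,1) count=2: revealed 0 new [(none)] -> total=12

Answer: ####..
####..
##....
##....
......
......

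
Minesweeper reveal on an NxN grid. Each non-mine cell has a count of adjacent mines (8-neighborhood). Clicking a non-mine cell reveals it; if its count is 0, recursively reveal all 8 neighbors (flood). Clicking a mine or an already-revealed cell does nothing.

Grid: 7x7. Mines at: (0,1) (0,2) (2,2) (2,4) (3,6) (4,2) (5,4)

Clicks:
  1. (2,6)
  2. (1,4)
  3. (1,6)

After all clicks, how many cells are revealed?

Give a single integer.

Click 1 (2,6) count=1: revealed 1 new [(2,6)] -> total=1
Click 2 (1,4) count=1: revealed 1 new [(1,4)] -> total=2
Click 3 (1,6) count=0: revealed 8 new [(0,3) (0,4) (0,5) (0,6) (1,3) (1,5) (1,6) (2,5)] -> total=10

Answer: 10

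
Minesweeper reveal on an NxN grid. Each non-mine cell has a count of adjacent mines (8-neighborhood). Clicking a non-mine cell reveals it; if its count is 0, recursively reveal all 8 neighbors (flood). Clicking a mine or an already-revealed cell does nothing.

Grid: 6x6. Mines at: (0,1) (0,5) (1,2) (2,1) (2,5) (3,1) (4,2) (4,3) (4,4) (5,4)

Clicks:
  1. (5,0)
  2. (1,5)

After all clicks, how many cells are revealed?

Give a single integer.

Answer: 5

Derivation:
Click 1 (5,0) count=0: revealed 4 new [(4,0) (4,1) (5,0) (5,1)] -> total=4
Click 2 (1,5) count=2: revealed 1 new [(1,5)] -> total=5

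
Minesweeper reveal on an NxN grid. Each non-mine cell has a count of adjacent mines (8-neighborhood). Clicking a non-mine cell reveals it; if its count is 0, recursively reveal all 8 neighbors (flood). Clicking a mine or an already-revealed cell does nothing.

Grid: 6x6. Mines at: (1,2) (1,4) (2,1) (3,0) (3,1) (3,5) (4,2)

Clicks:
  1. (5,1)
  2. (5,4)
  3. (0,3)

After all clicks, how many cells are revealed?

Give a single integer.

Answer: 8

Derivation:
Click 1 (5,1) count=1: revealed 1 new [(5,1)] -> total=1
Click 2 (5,4) count=0: revealed 6 new [(4,3) (4,4) (4,5) (5,3) (5,4) (5,5)] -> total=7
Click 3 (0,3) count=2: revealed 1 new [(0,3)] -> total=8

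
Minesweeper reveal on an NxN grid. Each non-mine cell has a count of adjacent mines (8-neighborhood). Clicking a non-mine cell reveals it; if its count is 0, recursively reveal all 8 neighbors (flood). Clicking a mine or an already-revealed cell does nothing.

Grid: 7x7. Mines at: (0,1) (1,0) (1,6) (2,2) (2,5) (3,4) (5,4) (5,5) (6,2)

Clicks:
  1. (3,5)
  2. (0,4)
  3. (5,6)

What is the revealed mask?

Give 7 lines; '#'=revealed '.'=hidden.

Answer: ..####.
..####.
.......
.....#.
.......
......#
.......

Derivation:
Click 1 (3,5) count=2: revealed 1 new [(3,5)] -> total=1
Click 2 (0,4) count=0: revealed 8 new [(0,2) (0,3) (0,4) (0,5) (1,2) (1,3) (1,4) (1,5)] -> total=9
Click 3 (5,6) count=1: revealed 1 new [(5,6)] -> total=10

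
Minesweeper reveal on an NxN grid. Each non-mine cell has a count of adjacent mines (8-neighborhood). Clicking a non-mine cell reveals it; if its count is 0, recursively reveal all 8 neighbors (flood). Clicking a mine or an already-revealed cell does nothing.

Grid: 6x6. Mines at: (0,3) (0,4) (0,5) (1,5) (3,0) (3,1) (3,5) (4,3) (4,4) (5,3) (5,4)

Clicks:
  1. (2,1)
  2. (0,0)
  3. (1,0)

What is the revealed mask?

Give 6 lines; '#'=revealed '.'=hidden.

Click 1 (2,1) count=2: revealed 1 new [(2,1)] -> total=1
Click 2 (0,0) count=0: revealed 8 new [(0,0) (0,1) (0,2) (1,0) (1,1) (1,2) (2,0) (2,2)] -> total=9
Click 3 (1,0) count=0: revealed 0 new [(none)] -> total=9

Answer: ###...
###...
###...
......
......
......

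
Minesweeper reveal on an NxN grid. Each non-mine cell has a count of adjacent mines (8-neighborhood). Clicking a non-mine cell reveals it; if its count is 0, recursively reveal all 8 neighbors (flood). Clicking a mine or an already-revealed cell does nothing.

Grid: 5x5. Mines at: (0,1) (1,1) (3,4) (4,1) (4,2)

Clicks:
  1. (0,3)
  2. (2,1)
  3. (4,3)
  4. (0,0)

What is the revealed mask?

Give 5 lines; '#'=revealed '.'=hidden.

Click 1 (0,3) count=0: revealed 9 new [(0,2) (0,3) (0,4) (1,2) (1,3) (1,4) (2,2) (2,3) (2,4)] -> total=9
Click 2 (2,1) count=1: revealed 1 new [(2,1)] -> total=10
Click 3 (4,3) count=2: revealed 1 new [(4,3)] -> total=11
Click 4 (0,0) count=2: revealed 1 new [(0,0)] -> total=12

Answer: #.###
..###
.####
.....
...#.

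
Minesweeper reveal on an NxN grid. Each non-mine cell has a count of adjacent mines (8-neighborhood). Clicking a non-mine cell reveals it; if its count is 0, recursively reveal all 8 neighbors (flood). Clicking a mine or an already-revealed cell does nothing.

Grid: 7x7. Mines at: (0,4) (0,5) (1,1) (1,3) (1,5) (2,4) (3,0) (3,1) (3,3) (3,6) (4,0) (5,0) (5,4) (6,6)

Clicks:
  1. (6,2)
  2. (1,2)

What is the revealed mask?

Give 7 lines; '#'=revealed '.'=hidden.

Click 1 (6,2) count=0: revealed 9 new [(4,1) (4,2) (4,3) (5,1) (5,2) (5,3) (6,1) (6,2) (6,3)] -> total=9
Click 2 (1,2) count=2: revealed 1 new [(1,2)] -> total=10

Answer: .......
..#....
.......
.......
.###...
.###...
.###...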